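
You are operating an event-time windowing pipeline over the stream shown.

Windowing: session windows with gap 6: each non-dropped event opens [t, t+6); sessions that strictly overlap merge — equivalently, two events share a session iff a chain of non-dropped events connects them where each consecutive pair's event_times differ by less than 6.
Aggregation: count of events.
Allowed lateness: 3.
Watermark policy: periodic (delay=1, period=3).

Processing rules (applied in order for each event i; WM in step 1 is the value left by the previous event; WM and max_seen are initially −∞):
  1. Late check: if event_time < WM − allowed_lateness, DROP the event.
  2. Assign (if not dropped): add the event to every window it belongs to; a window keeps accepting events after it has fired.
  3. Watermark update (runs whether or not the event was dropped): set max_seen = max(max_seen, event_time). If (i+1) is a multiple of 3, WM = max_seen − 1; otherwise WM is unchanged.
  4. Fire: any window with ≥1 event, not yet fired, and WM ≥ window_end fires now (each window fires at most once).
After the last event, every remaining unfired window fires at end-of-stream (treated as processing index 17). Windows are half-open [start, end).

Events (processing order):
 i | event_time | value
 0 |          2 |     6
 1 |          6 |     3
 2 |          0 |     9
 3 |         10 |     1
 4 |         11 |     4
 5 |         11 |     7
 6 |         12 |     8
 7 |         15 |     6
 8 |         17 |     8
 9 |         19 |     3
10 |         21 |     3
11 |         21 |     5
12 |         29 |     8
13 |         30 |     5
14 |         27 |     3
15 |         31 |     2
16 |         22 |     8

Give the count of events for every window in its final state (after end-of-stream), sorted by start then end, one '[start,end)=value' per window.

i=0 t=2 v=6: → [2,8); WM=−∞
i=1 t=6 v=3: → [2,12); WM=−∞
i=2 t=0 v=9: → [0,12); WM=5
i=3 t=10 v=1: → [0,16); WM=5
i=4 t=11 v=4: → [0,17); WM=5
i=5 t=11 v=7: → [0,17); WM=10
i=6 t=12 v=8: → [0,18); WM=10
i=7 t=15 v=6: → [0,21); WM=10
i=8 t=17 v=8: → [0,23); WM=16
i=9 t=19 v=3: → [0,25); WM=16
i=10 t=21 v=3: → [0,27); WM=16
i=11 t=21 v=5: → [0,27); WM=20
i=12 t=29 v=8: → [29,35); WM=20
i=13 t=30 v=5: → [29,36); WM=20
i=14 t=27 v=3: → [27,36); WM=29
i=15 t=31 v=2: → [27,37); WM=29
i=16 t=22 v=8: DROP (t<29-3); WM=29

[0,27)=12 [27,37)=4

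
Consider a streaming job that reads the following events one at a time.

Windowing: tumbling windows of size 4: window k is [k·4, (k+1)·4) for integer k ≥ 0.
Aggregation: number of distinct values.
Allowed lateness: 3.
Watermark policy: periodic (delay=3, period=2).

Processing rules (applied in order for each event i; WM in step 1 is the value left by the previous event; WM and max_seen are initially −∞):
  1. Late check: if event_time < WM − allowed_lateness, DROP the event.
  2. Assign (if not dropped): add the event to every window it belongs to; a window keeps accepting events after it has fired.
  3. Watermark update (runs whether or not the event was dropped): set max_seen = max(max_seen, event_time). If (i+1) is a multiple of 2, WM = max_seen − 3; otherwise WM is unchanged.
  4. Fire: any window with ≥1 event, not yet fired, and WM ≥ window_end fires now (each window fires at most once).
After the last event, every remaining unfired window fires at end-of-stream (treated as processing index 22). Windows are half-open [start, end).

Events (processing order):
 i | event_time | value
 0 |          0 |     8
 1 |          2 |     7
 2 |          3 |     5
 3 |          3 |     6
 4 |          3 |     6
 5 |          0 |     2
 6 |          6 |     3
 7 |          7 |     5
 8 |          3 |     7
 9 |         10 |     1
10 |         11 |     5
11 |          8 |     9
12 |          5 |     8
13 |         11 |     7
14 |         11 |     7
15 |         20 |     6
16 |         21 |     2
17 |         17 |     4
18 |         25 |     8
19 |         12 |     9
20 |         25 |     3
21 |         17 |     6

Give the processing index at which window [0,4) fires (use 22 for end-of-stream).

i=0 t=0 v=8: → [0,4); WM=−∞
i=1 t=2 v=7: → [0,4); WM=-1
i=2 t=3 v=5: → [0,4); WM=-1
i=3 t=3 v=6: → [0,4); WM=0
i=4 t=3 v=6: → [0,4); WM=0
i=5 t=0 v=2: → [0,4); WM=0
i=6 t=6 v=3: → [4,8); WM=0
i=7 t=7 v=5: → [4,8); WM=4; [0,4) fires=5
i=8 t=3 v=7: → [0,4); WM=4
i=9 t=10 v=1: → [8,12); WM=7
i=10 t=11 v=5: → [8,12); WM=7
i=11 t=8 v=9: → [8,12); WM=8; [4,8) fires=2
i=12 t=5 v=8: → [4,8); WM=8
i=13 t=11 v=7: → [8,12); WM=8
i=14 t=11 v=7: → [8,12); WM=8
i=15 t=20 v=6: → [20,24); WM=17; [8,12) fires=4
i=16 t=21 v=2: → [20,24); WM=17
i=17 t=17 v=4: → [16,20); WM=18
i=18 t=25 v=8: → [24,28); WM=18
i=19 t=12 v=9: DROP (t<18-3); WM=22; [16,20) fires=1
i=20 t=25 v=3: → [24,28); WM=22
i=21 t=17 v=6: DROP (t<22-3); WM=22

7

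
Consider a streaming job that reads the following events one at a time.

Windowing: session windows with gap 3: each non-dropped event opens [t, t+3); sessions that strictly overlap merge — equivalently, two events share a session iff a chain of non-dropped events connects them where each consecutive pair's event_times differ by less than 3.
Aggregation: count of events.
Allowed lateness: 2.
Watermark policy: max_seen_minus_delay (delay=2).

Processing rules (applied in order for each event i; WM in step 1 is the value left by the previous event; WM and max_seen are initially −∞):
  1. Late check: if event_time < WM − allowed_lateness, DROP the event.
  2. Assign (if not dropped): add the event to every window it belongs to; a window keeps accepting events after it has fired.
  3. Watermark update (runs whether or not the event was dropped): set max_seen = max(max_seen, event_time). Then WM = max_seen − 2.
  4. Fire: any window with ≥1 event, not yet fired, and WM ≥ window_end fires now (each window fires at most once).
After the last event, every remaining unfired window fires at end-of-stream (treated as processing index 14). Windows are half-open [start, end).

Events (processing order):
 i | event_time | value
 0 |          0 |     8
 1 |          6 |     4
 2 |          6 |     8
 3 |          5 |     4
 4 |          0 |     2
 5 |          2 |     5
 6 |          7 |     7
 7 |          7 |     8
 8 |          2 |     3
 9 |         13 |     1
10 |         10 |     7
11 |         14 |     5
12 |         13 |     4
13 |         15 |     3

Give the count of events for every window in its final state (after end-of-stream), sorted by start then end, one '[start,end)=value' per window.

[0,5)=2 [5,10)=5 [10,13)=1 [13,18)=4

i=0 t=0 v=8: → [0,3); WM=-2
i=1 t=6 v=4: → [6,9); WM=4
i=2 t=6 v=8: → [6,9); WM=4
i=3 t=5 v=4: → [5,9); WM=4
i=4 t=0 v=2: DROP (t<4-2); WM=4
i=5 t=2 v=5: → [0,5); WM=4
i=6 t=7 v=7: → [5,10); WM=5
i=7 t=7 v=8: → [5,10); WM=5
i=8 t=2 v=3: DROP (t<5-2); WM=5
i=9 t=13 v=1: → [13,16); WM=11
i=10 t=10 v=7: → [10,13); WM=11
i=11 t=14 v=5: → [13,17); WM=12
i=12 t=13 v=4: → [13,17); WM=12
i=13 t=15 v=3: → [13,18); WM=13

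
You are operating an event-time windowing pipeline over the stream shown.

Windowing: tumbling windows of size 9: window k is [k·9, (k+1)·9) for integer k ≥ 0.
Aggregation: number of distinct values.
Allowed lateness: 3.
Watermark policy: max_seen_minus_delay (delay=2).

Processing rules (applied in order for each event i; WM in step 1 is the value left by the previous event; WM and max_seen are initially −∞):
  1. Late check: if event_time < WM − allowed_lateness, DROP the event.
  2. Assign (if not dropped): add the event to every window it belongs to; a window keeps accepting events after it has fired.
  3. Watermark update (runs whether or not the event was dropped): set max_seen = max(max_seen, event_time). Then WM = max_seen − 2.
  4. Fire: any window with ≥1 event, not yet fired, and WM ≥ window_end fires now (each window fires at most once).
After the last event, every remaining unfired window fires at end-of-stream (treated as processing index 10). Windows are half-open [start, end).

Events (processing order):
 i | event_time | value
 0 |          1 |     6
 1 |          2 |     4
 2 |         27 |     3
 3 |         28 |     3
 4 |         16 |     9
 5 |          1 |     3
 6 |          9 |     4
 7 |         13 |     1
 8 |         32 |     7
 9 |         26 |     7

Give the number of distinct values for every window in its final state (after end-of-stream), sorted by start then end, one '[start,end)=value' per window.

i=0 t=1 v=6: → [0,9); WM=-1
i=1 t=2 v=4: → [0,9); WM=0
i=2 t=27 v=3: → [27,36); WM=25; [0,9) fires=2
i=3 t=28 v=3: → [27,36); WM=26
i=4 t=16 v=9: DROP (t<26-3); WM=26
i=5 t=1 v=3: DROP (t<26-3); WM=26
i=6 t=9 v=4: DROP (t<26-3); WM=26
i=7 t=13 v=1: DROP (t<26-3); WM=26
i=8 t=32 v=7: → [27,36); WM=30
i=9 t=26 v=7: DROP (t<30-3); WM=30

[0,9)=2 [27,36)=2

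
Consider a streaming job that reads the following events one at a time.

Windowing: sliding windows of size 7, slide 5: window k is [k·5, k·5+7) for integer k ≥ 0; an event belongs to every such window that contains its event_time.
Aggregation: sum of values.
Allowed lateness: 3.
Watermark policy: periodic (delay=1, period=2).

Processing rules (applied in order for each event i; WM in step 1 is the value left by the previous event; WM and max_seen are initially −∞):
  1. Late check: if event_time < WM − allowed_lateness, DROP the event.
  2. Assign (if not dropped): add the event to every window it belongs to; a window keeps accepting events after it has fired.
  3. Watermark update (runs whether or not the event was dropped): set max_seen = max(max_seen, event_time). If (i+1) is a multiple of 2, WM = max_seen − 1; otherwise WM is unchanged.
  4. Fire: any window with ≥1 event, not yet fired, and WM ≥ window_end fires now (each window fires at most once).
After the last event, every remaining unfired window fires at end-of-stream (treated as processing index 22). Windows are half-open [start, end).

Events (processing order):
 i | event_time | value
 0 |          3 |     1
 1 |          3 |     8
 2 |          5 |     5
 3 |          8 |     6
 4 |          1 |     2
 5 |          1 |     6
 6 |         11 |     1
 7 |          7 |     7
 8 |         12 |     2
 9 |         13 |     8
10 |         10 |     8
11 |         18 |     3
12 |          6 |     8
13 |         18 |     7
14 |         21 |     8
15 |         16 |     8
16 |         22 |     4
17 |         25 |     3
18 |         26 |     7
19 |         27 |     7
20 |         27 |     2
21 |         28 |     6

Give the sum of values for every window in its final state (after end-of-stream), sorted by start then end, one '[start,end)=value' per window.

i=0 t=3 v=1: → [0,7); WM=−∞
i=1 t=3 v=8: → [0,7); WM=2
i=2 t=5 v=5: → [5,12),[0,7); WM=2
i=3 t=8 v=6: → [5,12); WM=7; [0,7) fires=14
i=4 t=1 v=2: DROP (t<7-3); WM=7
i=5 t=1 v=6: DROP (t<7-3); WM=7
i=6 t=11 v=1: → [10,17),[5,12); WM=7
i=7 t=7 v=7: → [5,12); WM=10
i=8 t=12 v=2: → [10,17); WM=10
i=9 t=13 v=8: → [10,17); WM=12; [5,12) fires=19
i=10 t=10 v=8: → [10,17),[5,12); WM=12
i=11 t=18 v=3: → [15,22); WM=17; [10,17) fires=19
i=12 t=6 v=8: DROP (t<17-3); WM=17
i=13 t=18 v=7: → [15,22); WM=17
i=14 t=21 v=8: → [20,27),[15,22); WM=17
i=15 t=16 v=8: → [15,22),[10,17); WM=20
i=16 t=22 v=4: → [20,27); WM=20
i=17 t=25 v=3: → [25,32),[20,27); WM=24; [15,22) fires=26
i=18 t=26 v=7: → [25,32),[20,27); WM=24
i=19 t=27 v=7: → [25,32); WM=26
i=20 t=27 v=2: → [25,32); WM=26
i=21 t=28 v=6: → [25,32); WM=27; [20,27) fires=22

[0,7)=14 [5,12)=27 [10,17)=27 [15,22)=26 [20,27)=22 [25,32)=25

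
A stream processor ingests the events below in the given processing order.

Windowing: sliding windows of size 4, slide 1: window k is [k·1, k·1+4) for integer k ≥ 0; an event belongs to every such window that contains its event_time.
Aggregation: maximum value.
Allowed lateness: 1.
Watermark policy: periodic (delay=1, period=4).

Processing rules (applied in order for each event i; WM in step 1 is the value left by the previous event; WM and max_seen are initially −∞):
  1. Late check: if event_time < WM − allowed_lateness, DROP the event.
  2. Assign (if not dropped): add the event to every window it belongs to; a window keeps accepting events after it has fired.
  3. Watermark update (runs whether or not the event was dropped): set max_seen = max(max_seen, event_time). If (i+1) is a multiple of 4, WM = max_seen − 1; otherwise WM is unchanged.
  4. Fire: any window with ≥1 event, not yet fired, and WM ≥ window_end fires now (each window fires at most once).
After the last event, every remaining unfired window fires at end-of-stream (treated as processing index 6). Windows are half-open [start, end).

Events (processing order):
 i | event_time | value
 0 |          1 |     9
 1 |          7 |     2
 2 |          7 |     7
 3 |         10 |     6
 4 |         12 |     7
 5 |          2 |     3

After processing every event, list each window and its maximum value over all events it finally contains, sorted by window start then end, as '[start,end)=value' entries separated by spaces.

[0,4)=9 [1,5)=9 [4,8)=7 [5,9)=7 [6,10)=7 [7,11)=7 [8,12)=6 [9,13)=7 [10,14)=7 [11,15)=7 [12,16)=7

i=0 t=1 v=9: → [1,5),[0,4); WM=−∞
i=1 t=7 v=2: → [7,11),[6,10),[5,9),[4,8); WM=−∞
i=2 t=7 v=7: → [7,11),[6,10),[5,9),[4,8); WM=−∞
i=3 t=10 v=6: → [10,14),[9,13),[8,12),[7,11); WM=9; [0,4) fires=9 [1,5) fires=9 [4,8) fires=7 [5,9) fires=7
i=4 t=12 v=7: → [12,16),[11,15),[10,14),[9,13); WM=9
i=5 t=2 v=3: DROP (t<9-1); WM=9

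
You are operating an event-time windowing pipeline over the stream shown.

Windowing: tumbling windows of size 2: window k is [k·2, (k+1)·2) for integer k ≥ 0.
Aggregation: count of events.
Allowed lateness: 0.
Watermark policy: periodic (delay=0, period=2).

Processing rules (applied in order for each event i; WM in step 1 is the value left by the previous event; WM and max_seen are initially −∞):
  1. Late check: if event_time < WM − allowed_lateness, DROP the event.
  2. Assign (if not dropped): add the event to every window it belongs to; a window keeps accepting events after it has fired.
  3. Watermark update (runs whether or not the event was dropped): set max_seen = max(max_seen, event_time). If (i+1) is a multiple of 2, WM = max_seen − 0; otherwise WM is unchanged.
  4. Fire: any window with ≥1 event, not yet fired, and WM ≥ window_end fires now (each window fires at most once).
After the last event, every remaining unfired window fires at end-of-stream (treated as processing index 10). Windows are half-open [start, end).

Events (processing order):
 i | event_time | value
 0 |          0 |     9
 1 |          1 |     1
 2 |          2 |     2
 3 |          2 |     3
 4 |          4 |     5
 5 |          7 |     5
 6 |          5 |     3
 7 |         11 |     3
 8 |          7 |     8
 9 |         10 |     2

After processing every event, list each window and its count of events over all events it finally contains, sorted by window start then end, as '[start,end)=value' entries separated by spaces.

[0,2)=2 [2,4)=2 [4,6)=1 [6,8)=1 [10,12)=1

i=0 t=0 v=9: → [0,2); WM=−∞
i=1 t=1 v=1: → [0,2); WM=1
i=2 t=2 v=2: → [2,4); WM=1
i=3 t=2 v=3: → [2,4); WM=2; [0,2) fires=2
i=4 t=4 v=5: → [4,6); WM=2
i=5 t=7 v=5: → [6,8); WM=7; [2,4) fires=2 [4,6) fires=1
i=6 t=5 v=3: DROP (t<7-0); WM=7
i=7 t=11 v=3: → [10,12); WM=11; [6,8) fires=1
i=8 t=7 v=8: DROP (t<11-0); WM=11
i=9 t=10 v=2: DROP (t<11-0); WM=11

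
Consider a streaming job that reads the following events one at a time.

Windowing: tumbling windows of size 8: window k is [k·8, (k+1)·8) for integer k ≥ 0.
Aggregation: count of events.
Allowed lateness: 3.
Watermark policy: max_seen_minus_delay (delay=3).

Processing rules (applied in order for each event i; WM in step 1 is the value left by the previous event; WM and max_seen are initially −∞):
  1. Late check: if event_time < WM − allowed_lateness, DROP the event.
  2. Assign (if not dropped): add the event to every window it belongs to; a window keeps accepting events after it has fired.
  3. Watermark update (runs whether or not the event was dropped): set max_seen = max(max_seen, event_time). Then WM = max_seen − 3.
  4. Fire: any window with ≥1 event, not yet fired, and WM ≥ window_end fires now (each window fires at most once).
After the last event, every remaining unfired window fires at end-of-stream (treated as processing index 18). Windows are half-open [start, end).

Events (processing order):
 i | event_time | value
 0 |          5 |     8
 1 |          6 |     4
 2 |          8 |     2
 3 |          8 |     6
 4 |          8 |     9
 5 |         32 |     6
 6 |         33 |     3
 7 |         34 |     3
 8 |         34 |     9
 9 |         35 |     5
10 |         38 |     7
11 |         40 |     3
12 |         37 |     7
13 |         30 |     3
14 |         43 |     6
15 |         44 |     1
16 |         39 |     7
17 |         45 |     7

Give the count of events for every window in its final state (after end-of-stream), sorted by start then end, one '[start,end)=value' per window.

[0,8)=2 [8,16)=3 [32,40)=8 [40,48)=4

i=0 t=5 v=8: → [0,8); WM=2
i=1 t=6 v=4: → [0,8); WM=3
i=2 t=8 v=2: → [8,16); WM=5
i=3 t=8 v=6: → [8,16); WM=5
i=4 t=8 v=9: → [8,16); WM=5
i=5 t=32 v=6: → [32,40); WM=29; [0,8) fires=2 [8,16) fires=3
i=6 t=33 v=3: → [32,40); WM=30
i=7 t=34 v=3: → [32,40); WM=31
i=8 t=34 v=9: → [32,40); WM=31
i=9 t=35 v=5: → [32,40); WM=32
i=10 t=38 v=7: → [32,40); WM=35
i=11 t=40 v=3: → [40,48); WM=37
i=12 t=37 v=7: → [32,40); WM=37
i=13 t=30 v=3: DROP (t<37-3); WM=37
i=14 t=43 v=6: → [40,48); WM=40; [32,40) fires=7
i=15 t=44 v=1: → [40,48); WM=41
i=16 t=39 v=7: → [32,40); WM=41
i=17 t=45 v=7: → [40,48); WM=42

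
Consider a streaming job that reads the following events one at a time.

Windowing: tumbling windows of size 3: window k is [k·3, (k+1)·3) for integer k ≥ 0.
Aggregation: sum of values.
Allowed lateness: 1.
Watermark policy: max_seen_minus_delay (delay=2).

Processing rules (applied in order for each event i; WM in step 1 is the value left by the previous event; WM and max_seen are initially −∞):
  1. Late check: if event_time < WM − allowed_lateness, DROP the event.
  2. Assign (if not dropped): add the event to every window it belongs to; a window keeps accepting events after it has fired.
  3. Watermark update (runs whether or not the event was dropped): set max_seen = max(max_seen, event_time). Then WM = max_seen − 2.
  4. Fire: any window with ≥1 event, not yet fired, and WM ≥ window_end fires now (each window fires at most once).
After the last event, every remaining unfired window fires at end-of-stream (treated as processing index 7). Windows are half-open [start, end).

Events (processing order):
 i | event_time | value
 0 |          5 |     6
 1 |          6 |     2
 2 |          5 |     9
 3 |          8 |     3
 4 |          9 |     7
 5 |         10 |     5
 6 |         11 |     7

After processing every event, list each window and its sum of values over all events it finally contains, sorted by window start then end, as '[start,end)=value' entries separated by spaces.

[3,6)=15 [6,9)=5 [9,12)=19

i=0 t=5 v=6: → [3,6); WM=3
i=1 t=6 v=2: → [6,9); WM=4
i=2 t=5 v=9: → [3,6); WM=4
i=3 t=8 v=3: → [6,9); WM=6; [3,6) fires=15
i=4 t=9 v=7: → [9,12); WM=7
i=5 t=10 v=5: → [9,12); WM=8
i=6 t=11 v=7: → [9,12); WM=9; [6,9) fires=5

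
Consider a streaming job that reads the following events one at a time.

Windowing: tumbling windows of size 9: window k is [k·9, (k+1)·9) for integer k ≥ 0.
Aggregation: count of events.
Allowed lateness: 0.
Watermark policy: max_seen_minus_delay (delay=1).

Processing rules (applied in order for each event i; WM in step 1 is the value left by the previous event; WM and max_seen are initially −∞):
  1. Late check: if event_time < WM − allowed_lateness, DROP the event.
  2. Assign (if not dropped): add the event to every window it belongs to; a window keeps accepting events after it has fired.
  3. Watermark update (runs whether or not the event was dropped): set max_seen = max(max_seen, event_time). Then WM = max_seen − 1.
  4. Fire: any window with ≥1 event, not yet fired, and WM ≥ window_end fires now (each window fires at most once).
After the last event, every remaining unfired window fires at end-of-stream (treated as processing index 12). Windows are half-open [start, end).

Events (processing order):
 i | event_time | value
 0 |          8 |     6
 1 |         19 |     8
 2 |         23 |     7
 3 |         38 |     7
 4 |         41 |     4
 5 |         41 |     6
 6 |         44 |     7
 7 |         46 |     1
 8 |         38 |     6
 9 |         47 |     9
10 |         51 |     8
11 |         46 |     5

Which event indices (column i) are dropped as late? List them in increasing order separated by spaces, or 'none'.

i=0 t=8 v=6: → [0,9); WM=7
i=1 t=19 v=8: → [18,27); WM=18; [0,9) fires=1
i=2 t=23 v=7: → [18,27); WM=22
i=3 t=38 v=7: → [36,45); WM=37; [18,27) fires=2
i=4 t=41 v=4: → [36,45); WM=40
i=5 t=41 v=6: → [36,45); WM=40
i=6 t=44 v=7: → [36,45); WM=43
i=7 t=46 v=1: → [45,54); WM=45; [36,45) fires=4
i=8 t=38 v=6: DROP (t<45-0); WM=45
i=9 t=47 v=9: → [45,54); WM=46
i=10 t=51 v=8: → [45,54); WM=50
i=11 t=46 v=5: DROP (t<50-0); WM=50

8 11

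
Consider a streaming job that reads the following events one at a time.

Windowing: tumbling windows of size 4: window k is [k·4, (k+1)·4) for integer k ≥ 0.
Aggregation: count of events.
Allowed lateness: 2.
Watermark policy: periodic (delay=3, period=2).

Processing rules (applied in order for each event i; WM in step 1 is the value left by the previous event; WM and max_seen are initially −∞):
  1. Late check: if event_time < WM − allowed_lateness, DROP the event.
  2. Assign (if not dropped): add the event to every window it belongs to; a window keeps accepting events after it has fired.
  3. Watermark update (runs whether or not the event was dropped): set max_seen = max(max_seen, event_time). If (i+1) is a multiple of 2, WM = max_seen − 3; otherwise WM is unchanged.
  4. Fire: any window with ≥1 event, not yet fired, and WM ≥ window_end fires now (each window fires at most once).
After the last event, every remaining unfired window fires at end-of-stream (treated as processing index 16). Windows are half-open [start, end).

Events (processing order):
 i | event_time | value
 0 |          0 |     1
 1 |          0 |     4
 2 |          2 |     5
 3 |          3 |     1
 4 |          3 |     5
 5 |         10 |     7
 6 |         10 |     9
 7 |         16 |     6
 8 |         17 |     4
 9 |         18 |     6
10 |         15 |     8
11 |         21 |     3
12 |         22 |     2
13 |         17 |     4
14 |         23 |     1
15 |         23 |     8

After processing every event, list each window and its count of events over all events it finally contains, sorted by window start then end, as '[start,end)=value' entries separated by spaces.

i=0 t=0 v=1: → [0,4); WM=−∞
i=1 t=0 v=4: → [0,4); WM=-3
i=2 t=2 v=5: → [0,4); WM=-3
i=3 t=3 v=1: → [0,4); WM=0
i=4 t=3 v=5: → [0,4); WM=0
i=5 t=10 v=7: → [8,12); WM=7; [0,4) fires=5
i=6 t=10 v=9: → [8,12); WM=7
i=7 t=16 v=6: → [16,20); WM=13; [8,12) fires=2
i=8 t=17 v=4: → [16,20); WM=13
i=9 t=18 v=6: → [16,20); WM=15
i=10 t=15 v=8: → [12,16); WM=15
i=11 t=21 v=3: → [20,24); WM=18; [12,16) fires=1
i=12 t=22 v=2: → [20,24); WM=18
i=13 t=17 v=4: → [16,20); WM=19
i=14 t=23 v=1: → [20,24); WM=19
i=15 t=23 v=8: → [20,24); WM=20; [16,20) fires=4

[0,4)=5 [8,12)=2 [12,16)=1 [16,20)=4 [20,24)=4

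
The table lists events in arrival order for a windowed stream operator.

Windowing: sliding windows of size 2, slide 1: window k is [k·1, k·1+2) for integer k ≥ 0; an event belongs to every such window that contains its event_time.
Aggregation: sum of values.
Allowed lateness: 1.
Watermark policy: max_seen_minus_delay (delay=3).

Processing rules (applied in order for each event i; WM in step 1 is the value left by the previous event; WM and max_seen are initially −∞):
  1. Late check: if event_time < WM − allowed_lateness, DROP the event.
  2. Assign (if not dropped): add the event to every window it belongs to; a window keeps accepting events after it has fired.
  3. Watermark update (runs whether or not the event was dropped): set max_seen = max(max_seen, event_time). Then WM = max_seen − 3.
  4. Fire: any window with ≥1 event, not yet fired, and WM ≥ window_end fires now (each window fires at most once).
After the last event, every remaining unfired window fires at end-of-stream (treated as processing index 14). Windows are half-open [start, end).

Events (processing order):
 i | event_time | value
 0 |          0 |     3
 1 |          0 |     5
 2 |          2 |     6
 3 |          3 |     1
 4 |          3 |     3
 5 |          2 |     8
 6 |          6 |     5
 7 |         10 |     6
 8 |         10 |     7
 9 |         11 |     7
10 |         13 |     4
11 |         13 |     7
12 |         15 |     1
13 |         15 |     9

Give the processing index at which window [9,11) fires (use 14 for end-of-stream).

i=0 t=0 v=3: → [0,2); WM=-3
i=1 t=0 v=5: → [0,2); WM=-3
i=2 t=2 v=6: → [2,4),[1,3); WM=-1
i=3 t=3 v=1: → [3,5),[2,4); WM=0
i=4 t=3 v=3: → [3,5),[2,4); WM=0
i=5 t=2 v=8: → [2,4),[1,3); WM=0
i=6 t=6 v=5: → [6,8),[5,7); WM=3; [0,2) fires=8 [1,3) fires=14
i=7 t=10 v=6: → [10,12),[9,11); WM=7; [2,4) fires=18 [3,5) fires=4 [5,7) fires=5
i=8 t=10 v=7: → [10,12),[9,11); WM=7
i=9 t=11 v=7: → [11,13),[10,12); WM=8; [6,8) fires=5
i=10 t=13 v=4: → [13,15),[12,14); WM=10
i=11 t=13 v=7: → [13,15),[12,14); WM=10
i=12 t=15 v=1: → [15,17),[14,16); WM=12; [9,11) fires=13 [10,12) fires=20
i=13 t=15 v=9: → [15,17),[14,16); WM=12

12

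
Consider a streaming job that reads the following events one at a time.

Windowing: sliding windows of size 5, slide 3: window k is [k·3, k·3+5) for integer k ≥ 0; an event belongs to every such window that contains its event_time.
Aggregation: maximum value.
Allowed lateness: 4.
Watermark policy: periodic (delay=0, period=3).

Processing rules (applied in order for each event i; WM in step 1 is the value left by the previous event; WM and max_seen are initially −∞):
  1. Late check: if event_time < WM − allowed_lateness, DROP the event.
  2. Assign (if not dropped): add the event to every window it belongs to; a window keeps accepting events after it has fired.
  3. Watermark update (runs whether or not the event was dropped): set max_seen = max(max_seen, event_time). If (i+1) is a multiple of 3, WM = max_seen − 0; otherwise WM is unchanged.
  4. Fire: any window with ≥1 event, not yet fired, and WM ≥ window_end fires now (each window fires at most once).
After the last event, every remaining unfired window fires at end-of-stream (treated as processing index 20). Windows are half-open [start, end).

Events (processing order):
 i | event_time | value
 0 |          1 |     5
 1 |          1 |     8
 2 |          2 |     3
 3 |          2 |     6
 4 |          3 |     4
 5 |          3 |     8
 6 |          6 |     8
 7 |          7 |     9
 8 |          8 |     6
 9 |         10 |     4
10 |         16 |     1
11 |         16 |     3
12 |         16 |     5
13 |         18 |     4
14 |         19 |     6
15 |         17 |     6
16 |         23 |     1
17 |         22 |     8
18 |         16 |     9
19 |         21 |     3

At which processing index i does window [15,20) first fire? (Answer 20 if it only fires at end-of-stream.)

i=0 t=1 v=5: → [0,5); WM=−∞
i=1 t=1 v=8: → [0,5); WM=−∞
i=2 t=2 v=3: → [0,5); WM=2
i=3 t=2 v=6: → [0,5); WM=2
i=4 t=3 v=4: → [3,8),[0,5); WM=2
i=5 t=3 v=8: → [3,8),[0,5); WM=3
i=6 t=6 v=8: → [6,11),[3,8); WM=3
i=7 t=7 v=9: → [6,11),[3,8); WM=3
i=8 t=8 v=6: → [6,11); WM=8; [0,5) fires=8 [3,8) fires=9
i=9 t=10 v=4: → [9,14),[6,11); WM=8
i=10 t=16 v=1: → [15,20),[12,17); WM=8
i=11 t=16 v=3: → [15,20),[12,17); WM=16; [6,11) fires=9 [9,14) fires=4
i=12 t=16 v=5: → [15,20),[12,17); WM=16
i=13 t=18 v=4: → [18,23),[15,20); WM=16
i=14 t=19 v=6: → [18,23),[15,20); WM=19; [12,17) fires=5
i=15 t=17 v=6: → [15,20); WM=19
i=16 t=23 v=1: → [21,26); WM=19
i=17 t=22 v=8: → [21,26),[18,23); WM=23; [15,20) fires=6 [18,23) fires=8
i=18 t=16 v=9: DROP (t<23-4); WM=23
i=19 t=21 v=3: → [21,26),[18,23); WM=23

17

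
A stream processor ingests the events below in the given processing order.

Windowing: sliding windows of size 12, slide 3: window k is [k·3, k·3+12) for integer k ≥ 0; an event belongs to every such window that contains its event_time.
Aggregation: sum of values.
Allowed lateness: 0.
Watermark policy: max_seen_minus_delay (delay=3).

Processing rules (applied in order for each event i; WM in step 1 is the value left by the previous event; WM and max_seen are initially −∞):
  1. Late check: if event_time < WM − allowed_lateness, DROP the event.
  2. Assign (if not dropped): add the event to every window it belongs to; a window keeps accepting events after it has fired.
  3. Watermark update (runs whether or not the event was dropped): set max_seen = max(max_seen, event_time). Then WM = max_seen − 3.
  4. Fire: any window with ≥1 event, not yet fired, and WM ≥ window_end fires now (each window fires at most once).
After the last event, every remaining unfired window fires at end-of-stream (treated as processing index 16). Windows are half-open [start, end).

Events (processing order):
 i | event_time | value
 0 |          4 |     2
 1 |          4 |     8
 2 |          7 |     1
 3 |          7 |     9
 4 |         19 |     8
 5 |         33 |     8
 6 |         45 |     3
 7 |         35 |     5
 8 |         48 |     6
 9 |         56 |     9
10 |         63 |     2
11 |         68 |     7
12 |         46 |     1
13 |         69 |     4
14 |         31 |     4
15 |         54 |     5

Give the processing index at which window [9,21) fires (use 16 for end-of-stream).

5

i=0 t=4 v=2: → [3,15),[0,12); WM=1
i=1 t=4 v=8: → [3,15),[0,12); WM=1
i=2 t=7 v=1: → [6,18),[3,15),[0,12); WM=4
i=3 t=7 v=9: → [6,18),[3,15),[0,12); WM=4
i=4 t=19 v=8: → [18,30),[15,27),[12,24),[9,21); WM=16; [0,12) fires=20 [3,15) fires=20
i=5 t=33 v=8: → [33,45),[30,42),[27,39),[24,36); WM=30; [6,18) fires=10 [9,21) fires=8 [12,24) fires=8 [15,27) fires=8 [18,30) fires=8
i=6 t=45 v=3: → [45,57),[42,54),[39,51),[36,48); WM=42; [24,36) fires=8 [27,39) fires=8 [30,42) fires=8
i=7 t=35 v=5: DROP (t<42-0); WM=42
i=8 t=48 v=6: → [48,60),[45,57),[42,54),[39,51); WM=45; [33,45) fires=8
i=9 t=56 v=9: → [54,66),[51,63),[48,60),[45,57); WM=53; [36,48) fires=3 [39,51) fires=9
i=10 t=63 v=2: → [63,75),[60,72),[57,69),[54,66); WM=60; [42,54) fires=9 [45,57) fires=18 [48,60) fires=15
i=11 t=68 v=7: → [66,78),[63,75),[60,72),[57,69); WM=65; [51,63) fires=9
i=12 t=46 v=1: DROP (t<65-0); WM=65
i=13 t=69 v=4: → [69,81),[66,78),[63,75),[60,72); WM=66; [54,66) fires=11
i=14 t=31 v=4: DROP (t<66-0); WM=66
i=15 t=54 v=5: DROP (t<66-0); WM=66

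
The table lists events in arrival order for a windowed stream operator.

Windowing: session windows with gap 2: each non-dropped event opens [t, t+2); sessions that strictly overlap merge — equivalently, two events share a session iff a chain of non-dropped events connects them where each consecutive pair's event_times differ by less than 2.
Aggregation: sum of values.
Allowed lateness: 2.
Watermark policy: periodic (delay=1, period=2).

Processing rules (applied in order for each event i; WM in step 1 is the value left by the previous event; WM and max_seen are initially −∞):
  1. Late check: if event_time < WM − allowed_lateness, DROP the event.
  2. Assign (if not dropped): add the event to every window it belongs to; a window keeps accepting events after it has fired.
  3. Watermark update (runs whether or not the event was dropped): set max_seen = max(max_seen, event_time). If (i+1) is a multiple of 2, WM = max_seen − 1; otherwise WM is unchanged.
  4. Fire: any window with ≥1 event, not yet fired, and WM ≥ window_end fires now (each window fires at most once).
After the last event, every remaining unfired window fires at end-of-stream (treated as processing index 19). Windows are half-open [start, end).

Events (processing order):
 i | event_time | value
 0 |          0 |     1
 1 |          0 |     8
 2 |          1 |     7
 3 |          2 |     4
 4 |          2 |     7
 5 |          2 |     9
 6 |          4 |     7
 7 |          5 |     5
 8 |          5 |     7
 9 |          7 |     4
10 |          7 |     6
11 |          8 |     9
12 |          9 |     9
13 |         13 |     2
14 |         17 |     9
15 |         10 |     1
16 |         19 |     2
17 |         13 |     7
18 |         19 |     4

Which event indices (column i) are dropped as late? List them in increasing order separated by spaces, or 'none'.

i=0 t=0 v=1: → [0,2); WM=−∞
i=1 t=0 v=8: → [0,2); WM=-1
i=2 t=1 v=7: → [0,3); WM=-1
i=3 t=2 v=4: → [0,4); WM=1
i=4 t=2 v=7: → [0,4); WM=1
i=5 t=2 v=9: → [0,4); WM=1
i=6 t=4 v=7: → [4,6); WM=1
i=7 t=5 v=5: → [4,7); WM=4
i=8 t=5 v=7: → [4,7); WM=4
i=9 t=7 v=4: → [7,9); WM=6
i=10 t=7 v=6: → [7,9); WM=6
i=11 t=8 v=9: → [7,10); WM=7
i=12 t=9 v=9: → [7,11); WM=7
i=13 t=13 v=2: → [13,15); WM=12
i=14 t=17 v=9: → [17,19); WM=12
i=15 t=10 v=1: → [7,12); WM=16
i=16 t=19 v=2: → [19,21); WM=16
i=17 t=13 v=7: DROP (t<16-2); WM=18
i=18 t=19 v=4: → [19,21); WM=18

17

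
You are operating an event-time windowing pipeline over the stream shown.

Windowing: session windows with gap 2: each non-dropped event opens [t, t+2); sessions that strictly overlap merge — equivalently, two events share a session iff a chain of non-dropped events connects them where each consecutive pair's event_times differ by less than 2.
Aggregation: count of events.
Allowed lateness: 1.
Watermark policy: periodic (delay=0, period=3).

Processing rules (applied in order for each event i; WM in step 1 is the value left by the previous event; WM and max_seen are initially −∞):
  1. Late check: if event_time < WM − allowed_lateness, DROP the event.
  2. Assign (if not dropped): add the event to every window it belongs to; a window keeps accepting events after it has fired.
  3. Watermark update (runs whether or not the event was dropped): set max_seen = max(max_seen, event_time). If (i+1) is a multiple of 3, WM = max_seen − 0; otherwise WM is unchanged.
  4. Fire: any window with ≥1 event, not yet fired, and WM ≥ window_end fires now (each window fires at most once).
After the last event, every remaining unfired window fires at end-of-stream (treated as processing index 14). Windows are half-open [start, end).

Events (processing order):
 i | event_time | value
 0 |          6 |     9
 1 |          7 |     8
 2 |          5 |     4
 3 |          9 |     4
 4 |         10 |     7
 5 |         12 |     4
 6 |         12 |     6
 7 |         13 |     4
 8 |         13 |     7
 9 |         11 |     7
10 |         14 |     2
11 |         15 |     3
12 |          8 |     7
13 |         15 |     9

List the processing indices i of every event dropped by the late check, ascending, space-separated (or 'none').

9 12

i=0 t=6 v=9: → [6,8); WM=−∞
i=1 t=7 v=8: → [6,9); WM=−∞
i=2 t=5 v=4: → [5,9); WM=7
i=3 t=9 v=4: → [9,11); WM=7
i=4 t=10 v=7: → [9,12); WM=7
i=5 t=12 v=4: → [12,14); WM=12
i=6 t=12 v=6: → [12,14); WM=12
i=7 t=13 v=4: → [12,15); WM=12
i=8 t=13 v=7: → [12,15); WM=13
i=9 t=11 v=7: DROP (t<13-1); WM=13
i=10 t=14 v=2: → [12,16); WM=13
i=11 t=15 v=3: → [12,17); WM=15
i=12 t=8 v=7: DROP (t<15-1); WM=15
i=13 t=15 v=9: → [12,17); WM=15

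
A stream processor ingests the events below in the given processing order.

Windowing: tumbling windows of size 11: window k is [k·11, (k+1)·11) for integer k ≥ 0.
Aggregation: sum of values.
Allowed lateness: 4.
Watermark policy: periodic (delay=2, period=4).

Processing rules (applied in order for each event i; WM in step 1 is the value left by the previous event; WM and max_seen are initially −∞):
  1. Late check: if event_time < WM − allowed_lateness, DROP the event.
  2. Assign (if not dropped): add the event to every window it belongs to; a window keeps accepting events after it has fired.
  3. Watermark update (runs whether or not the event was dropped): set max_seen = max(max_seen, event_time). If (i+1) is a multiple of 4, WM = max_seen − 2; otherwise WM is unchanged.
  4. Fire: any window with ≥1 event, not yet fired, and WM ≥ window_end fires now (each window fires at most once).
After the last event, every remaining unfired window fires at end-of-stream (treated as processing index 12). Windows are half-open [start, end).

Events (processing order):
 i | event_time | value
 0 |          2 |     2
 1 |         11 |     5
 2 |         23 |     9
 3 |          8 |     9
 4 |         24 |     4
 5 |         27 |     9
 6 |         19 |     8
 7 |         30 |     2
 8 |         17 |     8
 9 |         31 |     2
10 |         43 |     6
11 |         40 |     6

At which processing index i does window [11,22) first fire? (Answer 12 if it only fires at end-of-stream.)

7

i=0 t=2 v=2: → [0,11); WM=−∞
i=1 t=11 v=5: → [11,22); WM=−∞
i=2 t=23 v=9: → [22,33); WM=−∞
i=3 t=8 v=9: → [0,11); WM=21; [0,11) fires=11
i=4 t=24 v=4: → [22,33); WM=21
i=5 t=27 v=9: → [22,33); WM=21
i=6 t=19 v=8: → [11,22); WM=21
i=7 t=30 v=2: → [22,33); WM=28; [11,22) fires=13
i=8 t=17 v=8: DROP (t<28-4); WM=28
i=9 t=31 v=2: → [22,33); WM=28
i=10 t=43 v=6: → [33,44); WM=28
i=11 t=40 v=6: → [33,44); WM=41; [22,33) fires=26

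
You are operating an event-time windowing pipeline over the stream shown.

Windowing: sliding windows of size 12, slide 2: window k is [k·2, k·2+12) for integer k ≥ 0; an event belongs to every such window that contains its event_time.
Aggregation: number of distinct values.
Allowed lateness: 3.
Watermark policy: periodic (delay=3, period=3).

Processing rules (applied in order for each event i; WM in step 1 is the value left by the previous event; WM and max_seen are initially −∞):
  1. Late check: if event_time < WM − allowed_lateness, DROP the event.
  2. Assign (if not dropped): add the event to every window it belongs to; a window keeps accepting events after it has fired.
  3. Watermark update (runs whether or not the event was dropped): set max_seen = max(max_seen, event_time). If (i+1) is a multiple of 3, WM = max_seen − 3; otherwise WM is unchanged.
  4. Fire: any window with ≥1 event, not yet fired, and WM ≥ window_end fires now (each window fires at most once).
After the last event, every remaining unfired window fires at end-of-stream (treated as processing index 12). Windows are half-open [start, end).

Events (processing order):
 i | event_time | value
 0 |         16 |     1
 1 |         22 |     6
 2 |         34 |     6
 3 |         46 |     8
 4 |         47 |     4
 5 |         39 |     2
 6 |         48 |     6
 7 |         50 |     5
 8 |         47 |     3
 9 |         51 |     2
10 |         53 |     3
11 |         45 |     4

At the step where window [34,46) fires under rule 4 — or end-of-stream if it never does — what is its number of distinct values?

i=0 t=16 v=1: → [16,28),[14,26),[12,24),[10,22),[8,20),[6,18); WM=−∞
i=1 t=22 v=6: → [22,34),[20,32),[18,30),[16,28),[14,26),[12,24); WM=−∞
i=2 t=34 v=6: → [34,46),[32,44),[30,42),[28,40),[26,38),[24,36); WM=31; [6,18) fires=1 [8,20) fires=1 [10,22) fires=1 [12,24) fires=2 [14,26) fires=2 [16,28) fires=2 [18,30) fires=1
i=3 t=46 v=8: → [46,58),[44,56),[42,54),[40,52),[38,50),[36,48); WM=31
i=4 t=47 v=4: → [46,58),[44,56),[42,54),[40,52),[38,50),[36,48); WM=31
i=5 t=39 v=2: → [38,50),[36,48),[34,46),[32,44),[30,42),[28,40); WM=44; [20,32) fires=1 [22,34) fires=1 [24,36) fires=1 [26,38) fires=1 [28,40) fires=2 [30,42) fires=2 [32,44) fires=2
i=6 t=48 v=6: → [48,60),[46,58),[44,56),[42,54),[40,52),[38,50); WM=44
i=7 t=50 v=5: → [50,62),[48,60),[46,58),[44,56),[42,54),[40,52); WM=44
i=8 t=47 v=3: → [46,58),[44,56),[42,54),[40,52),[38,50),[36,48); WM=47; [34,46) fires=2
i=9 t=51 v=2: → [50,62),[48,60),[46,58),[44,56),[42,54),[40,52); WM=47
i=10 t=53 v=3: → [52,64),[50,62),[48,60),[46,58),[44,56),[42,54); WM=47
i=11 t=45 v=4: → [44,56),[42,54),[40,52),[38,50),[36,48),[34,46); WM=50; [36,48) fires=4 [38,50) fires=5

2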